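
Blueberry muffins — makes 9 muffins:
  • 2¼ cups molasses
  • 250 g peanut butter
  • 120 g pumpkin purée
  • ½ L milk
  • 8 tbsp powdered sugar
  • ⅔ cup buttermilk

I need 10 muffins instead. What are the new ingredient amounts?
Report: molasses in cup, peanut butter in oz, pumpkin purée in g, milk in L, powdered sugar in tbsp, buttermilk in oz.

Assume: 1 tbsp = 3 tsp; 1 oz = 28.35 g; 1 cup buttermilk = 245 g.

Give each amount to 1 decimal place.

molasses: 2.5 cup; peanut butter: 9.8 oz; pumpkin purée: 133.3 g; milk: 0.6 L; powdered sugar: 8.9 tbsp; buttermilk: 6.4 oz

Scaling factor: 10/9.
molasses: 2.25 cup × 10/9 = 2.5 cup
peanut butter: 250 g × 10/9 ÷ 28.35 g/oz ≈ 9.8 oz
pumpkin purée: 120 g × 10/9 ≈ 133.3 g
milk: 0.5 L × 10/9 ≈ 0.6 L
powdered sugar: 8 tbsp × 10/9 ≈ 8.9 tbsp
buttermilk: 2/3 cup × 10/9 × 245 g/cup ÷ 28.35 g/oz ≈ 6.4 oz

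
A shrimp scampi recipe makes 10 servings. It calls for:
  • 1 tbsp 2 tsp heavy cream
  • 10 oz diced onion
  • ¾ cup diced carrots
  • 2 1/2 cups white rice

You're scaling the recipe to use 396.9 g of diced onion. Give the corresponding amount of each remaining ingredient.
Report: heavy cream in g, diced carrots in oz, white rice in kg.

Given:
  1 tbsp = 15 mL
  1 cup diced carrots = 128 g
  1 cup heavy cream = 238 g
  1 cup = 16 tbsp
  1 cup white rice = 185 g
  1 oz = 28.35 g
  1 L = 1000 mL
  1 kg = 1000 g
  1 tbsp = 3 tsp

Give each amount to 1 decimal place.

heavy cream: 34.7 g; diced carrots: 4.7 oz; white rice: 0.6 kg

The original recipe has 283.5 g of diced onion, so the scaling factor is 396.9 ÷ 283.5 = 7/5 = 1.4.
heavy cream: (1 tbsp + 2 tsp = 5/3 tbsp) × 7/5 ÷ 16 tbsp/cup × 238 g/cup ≈ 34.7 g
diced carrots: 0.75 cup × 7/5 × 128 g/cup ÷ 28.35 g/oz ≈ 4.7 oz
white rice: 2.5 cup × 7/5 × 185 g/cup ÷ 1000 g/kg ≈ 0.6 kg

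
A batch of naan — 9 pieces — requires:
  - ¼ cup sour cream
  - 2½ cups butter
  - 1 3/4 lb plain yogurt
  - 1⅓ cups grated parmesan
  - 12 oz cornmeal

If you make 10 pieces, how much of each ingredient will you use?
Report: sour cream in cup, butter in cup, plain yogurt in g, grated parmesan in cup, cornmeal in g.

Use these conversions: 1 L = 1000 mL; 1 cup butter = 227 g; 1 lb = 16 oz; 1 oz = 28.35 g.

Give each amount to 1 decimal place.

Scaling factor: 10/9.
sour cream: 0.25 cup × 10/9 ≈ 0.3 cup
butter: 2.5 cup × 10/9 ≈ 2.8 cup
plain yogurt: 1.75 lb × 10/9 × 16 oz/lb × 28.35 g/oz = 882.0 g
grated parmesan: 4/3 cup × 10/9 ≈ 1.5 cup
cornmeal: 12 oz × 10/9 × 28.35 g/oz = 378.0 g

sour cream: 0.3 cup; butter: 2.8 cup; plain yogurt: 882.0 g; grated parmesan: 1.5 cup; cornmeal: 378.0 g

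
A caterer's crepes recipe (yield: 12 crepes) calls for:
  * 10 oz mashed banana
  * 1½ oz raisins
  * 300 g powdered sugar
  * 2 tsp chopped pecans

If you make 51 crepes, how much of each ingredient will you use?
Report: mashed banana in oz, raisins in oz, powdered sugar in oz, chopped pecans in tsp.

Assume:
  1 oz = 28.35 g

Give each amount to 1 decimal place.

mashed banana: 42.5 oz; raisins: 6.4 oz; powdered sugar: 45.0 oz; chopped pecans: 8.5 tsp

Scaling factor: 51/12 = 17/4 = 4.25.
mashed banana: 10 oz × 17/4 = 42.5 oz
raisins: 1.5 oz × 17/4 ≈ 6.4 oz
powdered sugar: 300 g × 17/4 ÷ 28.35 g/oz ≈ 45.0 oz
chopped pecans: 2 tsp × 17/4 = 8.5 tsp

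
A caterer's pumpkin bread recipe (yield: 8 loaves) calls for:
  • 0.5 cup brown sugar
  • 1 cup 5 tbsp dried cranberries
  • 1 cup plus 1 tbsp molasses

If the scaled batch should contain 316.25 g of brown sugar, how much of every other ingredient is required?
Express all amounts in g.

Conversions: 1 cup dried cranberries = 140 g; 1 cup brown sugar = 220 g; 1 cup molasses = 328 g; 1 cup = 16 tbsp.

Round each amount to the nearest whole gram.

dried cranberries: 528 g; molasses: 1002 g

The original recipe has 110 g of brown sugar, so the scaling factor is 316.25 ÷ 110 = 23/8 = 2.875.
dried cranberries: (1 cup + 5 tbsp = 1.3125 cup) × 23/8 × 140 g/cup ≈ 528 g
molasses: (1 cup + 1 tbsp = 1.0625 cup) × 23/8 × 328 g/cup ≈ 1002 g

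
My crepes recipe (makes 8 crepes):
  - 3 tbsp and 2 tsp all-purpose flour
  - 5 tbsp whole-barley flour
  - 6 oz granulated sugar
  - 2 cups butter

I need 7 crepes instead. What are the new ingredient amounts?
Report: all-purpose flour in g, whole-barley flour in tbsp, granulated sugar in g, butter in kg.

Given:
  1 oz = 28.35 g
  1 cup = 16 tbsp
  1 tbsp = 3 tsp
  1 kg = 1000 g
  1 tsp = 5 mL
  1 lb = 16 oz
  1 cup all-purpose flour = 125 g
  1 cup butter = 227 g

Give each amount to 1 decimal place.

all-purpose flour: 25.1 g; whole-barley flour: 4.4 tbsp; granulated sugar: 148.8 g; butter: 0.4 kg

Scaling factor: 7/8 = 0.875.
all-purpose flour: (3 tbsp + 2 tsp = 11/3 tbsp) × 7/8 ÷ 16 tbsp/cup × 125 g/cup ≈ 25.1 g
whole-barley flour: 5 tbsp × 7/8 ≈ 4.4 tbsp
granulated sugar: 6 oz × 7/8 × 28.35 g/oz ≈ 148.8 g
butter: 2 cup × 7/8 × 227 g/cup ÷ 1000 g/kg ≈ 0.4 kg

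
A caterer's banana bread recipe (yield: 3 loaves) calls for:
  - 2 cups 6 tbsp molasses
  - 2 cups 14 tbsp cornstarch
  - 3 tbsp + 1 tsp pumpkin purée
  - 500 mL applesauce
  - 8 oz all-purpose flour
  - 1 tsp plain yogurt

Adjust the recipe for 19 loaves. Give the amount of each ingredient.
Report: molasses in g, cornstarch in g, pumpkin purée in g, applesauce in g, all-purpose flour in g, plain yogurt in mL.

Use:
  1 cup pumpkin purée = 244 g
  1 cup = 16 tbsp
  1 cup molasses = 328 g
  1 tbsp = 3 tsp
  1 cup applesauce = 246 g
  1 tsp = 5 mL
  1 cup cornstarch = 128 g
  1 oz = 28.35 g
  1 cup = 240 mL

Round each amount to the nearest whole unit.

molasses: 4934 g; cornstarch: 2331 g; pumpkin purée: 322 g; applesauce: 3246 g; all-purpose flour: 1436 g; plain yogurt: 32 mL

Scaling factor: 19/3.
molasses: (2 cup + 6 tbsp = 2.375 cup) × 19/3 × 328 g/cup ≈ 4934 g
cornstarch: (2 cup + 14 tbsp = 2.875 cup) × 19/3 × 128 g/cup ≈ 2331 g
pumpkin purée: (3 tbsp + 1 tsp = 10/3 tbsp) × 19/3 ÷ 16 tbsp/cup × 244 g/cup ≈ 322 g
applesauce: 500 mL × 19/3 ÷ 240 mL/cup × 246 g/cup ≈ 3246 g
all-purpose flour: 8 oz × 19/3 × 28.35 g/oz ≈ 1436 g
plain yogurt: 1 tsp × 19/3 × 5 mL/tsp ≈ 32 mL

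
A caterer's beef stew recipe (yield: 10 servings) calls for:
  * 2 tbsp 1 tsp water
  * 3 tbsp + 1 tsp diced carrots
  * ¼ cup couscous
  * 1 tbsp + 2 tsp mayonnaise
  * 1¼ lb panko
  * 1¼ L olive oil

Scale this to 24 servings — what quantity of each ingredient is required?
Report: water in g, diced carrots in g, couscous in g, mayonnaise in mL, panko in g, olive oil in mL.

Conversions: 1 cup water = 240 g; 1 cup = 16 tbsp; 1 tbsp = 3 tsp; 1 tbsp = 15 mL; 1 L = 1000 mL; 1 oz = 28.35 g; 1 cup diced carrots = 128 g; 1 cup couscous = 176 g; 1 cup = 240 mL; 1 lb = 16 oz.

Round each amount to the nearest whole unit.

water: 84 g; diced carrots: 64 g; couscous: 106 g; mayonnaise: 60 mL; panko: 1361 g; olive oil: 3000 mL

Scaling factor: 24/10 = 12/5 = 2.4.
water: (2 tbsp + 1 tsp = 7/3 tbsp) × 12/5 ÷ 16 tbsp/cup × 240 g/cup = 84 g
diced carrots: (3 tbsp + 1 tsp = 10/3 tbsp) × 12/5 ÷ 16 tbsp/cup × 128 g/cup = 64 g
couscous: 0.25 cup × 12/5 × 176 g/cup ≈ 106 g
mayonnaise: (1 tbsp + 2 tsp = 5/3 tbsp) × 12/5 × 15 mL/tbsp = 60 mL
panko: 1.25 lb × 12/5 × 16 oz/lb × 28.35 g/oz ≈ 1361 g
olive oil: 1.25 L × 12/5 × 1000 mL/L = 3000 mL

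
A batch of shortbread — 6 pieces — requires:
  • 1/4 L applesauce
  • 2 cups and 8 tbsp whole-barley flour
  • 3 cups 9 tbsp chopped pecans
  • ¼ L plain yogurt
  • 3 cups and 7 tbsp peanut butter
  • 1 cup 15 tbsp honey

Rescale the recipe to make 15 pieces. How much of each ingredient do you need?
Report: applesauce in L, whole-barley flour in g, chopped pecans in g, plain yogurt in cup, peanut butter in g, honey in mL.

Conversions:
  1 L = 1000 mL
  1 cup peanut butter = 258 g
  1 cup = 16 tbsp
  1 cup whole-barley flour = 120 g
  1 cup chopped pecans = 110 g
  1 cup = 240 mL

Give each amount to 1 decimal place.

applesauce: 0.6 L; whole-barley flour: 750.0 g; chopped pecans: 979.7 g; plain yogurt: 2.6 cup; peanut butter: 2217.2 g; honey: 1162.5 mL

Scaling factor: 15/6 = 5/2 = 2.5.
applesauce: 0.25 L × 5/2 ≈ 0.6 L
whole-barley flour: (2 cup + 8 tbsp = 2.5 cup) × 5/2 × 120 g/cup = 750.0 g
chopped pecans: (3 cup + 9 tbsp = 3.5625 cup) × 5/2 × 110 g/cup ≈ 979.7 g
plain yogurt: 0.25 L × 5/2 × 1000 mL/L ÷ 240 mL/cup ≈ 2.6 cup
peanut butter: (3 cup + 7 tbsp = 3.4375 cup) × 5/2 × 258 g/cup ≈ 2217.2 g
honey: (1 cup + 15 tbsp = 1.9375 cup) × 5/2 × 240 mL/cup = 1162.5 mL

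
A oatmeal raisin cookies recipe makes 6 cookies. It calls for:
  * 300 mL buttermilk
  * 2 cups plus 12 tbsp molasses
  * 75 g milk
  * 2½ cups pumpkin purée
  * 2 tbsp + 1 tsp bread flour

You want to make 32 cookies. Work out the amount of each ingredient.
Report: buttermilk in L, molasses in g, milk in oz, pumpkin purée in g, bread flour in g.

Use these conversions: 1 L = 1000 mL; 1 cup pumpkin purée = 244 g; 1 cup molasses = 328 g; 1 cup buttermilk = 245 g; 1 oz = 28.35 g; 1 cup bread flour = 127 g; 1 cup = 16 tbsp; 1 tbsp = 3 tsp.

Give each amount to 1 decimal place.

Scaling factor: 32/6 = 16/3.
buttermilk: 300 mL × 16/3 ÷ 1000 mL/L = 1.6 L
molasses: (2 cup + 12 tbsp = 2.75 cup) × 16/3 × 328 g/cup ≈ 4810.7 g
milk: 75 g × 16/3 ÷ 28.35 g/oz ≈ 14.1 oz
pumpkin purée: 2.5 cup × 16/3 × 244 g/cup ≈ 3253.3 g
bread flour: (2 tbsp + 1 tsp = 7/3 tbsp) × 16/3 ÷ 16 tbsp/cup × 127 g/cup ≈ 98.8 g

buttermilk: 1.6 L; molasses: 4810.7 g; milk: 14.1 oz; pumpkin purée: 3253.3 g; bread flour: 98.8 g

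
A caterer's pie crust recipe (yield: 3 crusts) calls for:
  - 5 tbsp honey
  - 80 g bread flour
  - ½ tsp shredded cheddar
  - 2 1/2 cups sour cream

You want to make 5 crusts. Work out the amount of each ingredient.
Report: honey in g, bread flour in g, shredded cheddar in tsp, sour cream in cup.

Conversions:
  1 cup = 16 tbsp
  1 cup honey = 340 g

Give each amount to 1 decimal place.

honey: 177.1 g; bread flour: 133.3 g; shredded cheddar: 0.8 tsp; sour cream: 4.2 cup

Scaling factor: 5/3.
honey: 5 tbsp × 5/3 ÷ 16 tbsp/cup × 340 g/cup ≈ 177.1 g
bread flour: 80 g × 5/3 ≈ 133.3 g
shredded cheddar: 0.5 tsp × 5/3 ≈ 0.8 tsp
sour cream: 2.5 cup × 5/3 ≈ 4.2 cup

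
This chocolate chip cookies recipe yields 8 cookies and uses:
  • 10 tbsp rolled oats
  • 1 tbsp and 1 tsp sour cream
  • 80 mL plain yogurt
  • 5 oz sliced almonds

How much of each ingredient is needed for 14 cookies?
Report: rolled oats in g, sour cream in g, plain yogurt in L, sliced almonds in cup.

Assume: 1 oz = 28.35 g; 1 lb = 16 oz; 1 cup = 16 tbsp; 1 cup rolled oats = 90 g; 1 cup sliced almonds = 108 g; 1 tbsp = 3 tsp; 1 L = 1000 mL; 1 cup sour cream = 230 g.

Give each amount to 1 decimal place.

Scaling factor: 14/8 = 7/4 = 1.75.
rolled oats: 10 tbsp × 7/4 ÷ 16 tbsp/cup × 90 g/cup ≈ 98.4 g
sour cream: (1 tbsp + 1 tsp = 4/3 tbsp) × 7/4 ÷ 16 tbsp/cup × 230 g/cup ≈ 33.5 g
plain yogurt: 80 mL × 7/4 ÷ 1000 mL/L ≈ 0.1 L
sliced almonds: 5 oz × 7/4 × 28.35 g/oz ÷ 108 g/cup ≈ 2.3 cup

rolled oats: 98.4 g; sour cream: 33.5 g; plain yogurt: 0.1 L; sliced almonds: 2.3 cup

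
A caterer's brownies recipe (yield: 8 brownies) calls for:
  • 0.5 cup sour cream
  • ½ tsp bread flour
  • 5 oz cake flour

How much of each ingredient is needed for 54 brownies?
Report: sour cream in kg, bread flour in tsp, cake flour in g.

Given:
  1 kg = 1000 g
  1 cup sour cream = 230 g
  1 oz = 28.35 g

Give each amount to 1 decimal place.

Scaling factor: 54/8 = 27/4 = 6.75.
sour cream: 0.5 cup × 27/4 × 230 g/cup ÷ 1000 g/kg ≈ 0.8 kg
bread flour: 0.5 tsp × 27/4 ≈ 3.4 tsp
cake flour: 5 oz × 27/4 × 28.35 g/oz ≈ 956.8 g

sour cream: 0.8 kg; bread flour: 3.4 tsp; cake flour: 956.8 g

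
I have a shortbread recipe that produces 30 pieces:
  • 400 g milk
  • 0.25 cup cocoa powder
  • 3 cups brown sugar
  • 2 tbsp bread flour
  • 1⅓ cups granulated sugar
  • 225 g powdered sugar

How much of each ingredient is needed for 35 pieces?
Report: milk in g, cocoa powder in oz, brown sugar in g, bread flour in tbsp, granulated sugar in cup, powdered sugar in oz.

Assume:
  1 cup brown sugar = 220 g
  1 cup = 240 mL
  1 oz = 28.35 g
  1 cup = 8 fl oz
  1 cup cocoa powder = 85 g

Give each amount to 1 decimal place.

Scaling factor: 35/30 = 7/6.
milk: 400 g × 7/6 ≈ 466.7 g
cocoa powder: 0.25 cup × 7/6 × 85 g/cup ÷ 28.35 g/oz ≈ 0.9 oz
brown sugar: 3 cup × 7/6 × 220 g/cup = 770.0 g
bread flour: 2 tbsp × 7/6 ≈ 2.3 tbsp
granulated sugar: 4/3 cup × 7/6 ≈ 1.6 cup
powdered sugar: 225 g × 7/6 ÷ 28.35 g/oz ≈ 9.3 oz

milk: 466.7 g; cocoa powder: 0.9 oz; brown sugar: 770.0 g; bread flour: 2.3 tbsp; granulated sugar: 1.6 cup; powdered sugar: 9.3 oz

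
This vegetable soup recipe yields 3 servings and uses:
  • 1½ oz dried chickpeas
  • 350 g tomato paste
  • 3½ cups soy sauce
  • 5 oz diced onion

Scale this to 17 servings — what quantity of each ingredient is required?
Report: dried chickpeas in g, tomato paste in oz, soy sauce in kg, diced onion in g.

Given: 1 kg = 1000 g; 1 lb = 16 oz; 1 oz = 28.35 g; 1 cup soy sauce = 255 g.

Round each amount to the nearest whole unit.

Scaling factor: 17/3.
dried chickpeas: 1.5 oz × 17/3 × 28.35 g/oz ≈ 241 g
tomato paste: 350 g × 17/3 ÷ 28.35 g/oz ≈ 70 oz
soy sauce: 3.5 cup × 17/3 × 255 g/cup ÷ 1000 g/kg ≈ 5 kg
diced onion: 5 oz × 17/3 × 28.35 g/oz ≈ 803 g

dried chickpeas: 241 g; tomato paste: 70 oz; soy sauce: 5 kg; diced onion: 803 g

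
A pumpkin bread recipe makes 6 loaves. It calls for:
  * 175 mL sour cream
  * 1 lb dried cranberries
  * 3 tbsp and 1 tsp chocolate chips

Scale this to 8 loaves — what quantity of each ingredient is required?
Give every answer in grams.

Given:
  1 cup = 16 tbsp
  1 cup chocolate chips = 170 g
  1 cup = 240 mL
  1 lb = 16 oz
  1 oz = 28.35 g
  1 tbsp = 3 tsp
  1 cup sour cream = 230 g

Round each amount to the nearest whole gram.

Scaling factor: 8/6 = 4/3.
sour cream: 175 mL × 4/3 ÷ 240 mL/cup × 230 g/cup ≈ 224 g
dried cranberries: 1 lb × 4/3 × 16 oz/lb × 28.35 g/oz ≈ 605 g
chocolate chips: (3 tbsp + 1 tsp = 10/3 tbsp) × 4/3 ÷ 16 tbsp/cup × 170 g/cup ≈ 47 g

sour cream: 224 g; dried cranberries: 605 g; chocolate chips: 47 g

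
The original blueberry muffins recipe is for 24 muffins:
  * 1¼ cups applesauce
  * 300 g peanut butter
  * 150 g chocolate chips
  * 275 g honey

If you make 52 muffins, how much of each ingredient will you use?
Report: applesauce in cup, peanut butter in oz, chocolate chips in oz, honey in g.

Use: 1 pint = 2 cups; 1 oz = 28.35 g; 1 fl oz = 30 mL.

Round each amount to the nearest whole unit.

Scaling factor: 52/24 = 13/6.
applesauce: 1.25 cup × 13/6 ≈ 3 cup
peanut butter: 300 g × 13/6 ÷ 28.35 g/oz ≈ 23 oz
chocolate chips: 150 g × 13/6 ÷ 28.35 g/oz ≈ 11 oz
honey: 275 g × 13/6 ≈ 596 g

applesauce: 3 cup; peanut butter: 23 oz; chocolate chips: 11 oz; honey: 596 g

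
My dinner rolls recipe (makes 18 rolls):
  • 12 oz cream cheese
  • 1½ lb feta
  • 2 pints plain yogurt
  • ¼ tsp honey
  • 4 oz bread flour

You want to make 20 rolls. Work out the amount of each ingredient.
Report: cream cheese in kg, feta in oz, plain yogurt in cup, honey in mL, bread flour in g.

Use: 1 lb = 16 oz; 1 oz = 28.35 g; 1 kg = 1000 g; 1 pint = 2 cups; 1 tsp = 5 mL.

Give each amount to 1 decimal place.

Scaling factor: 20/18 = 10/9.
cream cheese: 12 oz × 10/9 × 28.35 g/oz ÷ 1000 g/kg ≈ 0.4 kg
feta: 1.5 lb × 10/9 × 16 oz/lb ≈ 26.7 oz
plain yogurt: 2 pint × 10/9 × 2 cup/pint ≈ 4.4 cup
honey: 0.25 tsp × 10/9 × 5 mL/tsp ≈ 1.4 mL
bread flour: 4 oz × 10/9 × 28.35 g/oz = 126.0 g

cream cheese: 0.4 kg; feta: 26.7 oz; plain yogurt: 4.4 cup; honey: 1.4 mL; bread flour: 126.0 g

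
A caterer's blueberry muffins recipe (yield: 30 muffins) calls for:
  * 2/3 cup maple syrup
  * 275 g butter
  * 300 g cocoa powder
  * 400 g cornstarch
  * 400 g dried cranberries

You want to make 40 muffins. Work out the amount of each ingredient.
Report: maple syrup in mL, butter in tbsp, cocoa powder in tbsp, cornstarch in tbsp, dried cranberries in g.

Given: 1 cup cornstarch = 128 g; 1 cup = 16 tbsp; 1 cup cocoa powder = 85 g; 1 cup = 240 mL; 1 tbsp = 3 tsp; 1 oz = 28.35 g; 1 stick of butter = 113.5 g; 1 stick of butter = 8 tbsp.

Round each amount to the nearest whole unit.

Scaling factor: 40/30 = 4/3.
maple syrup: 2/3 cup × 4/3 × 240 mL/cup ≈ 213 mL
butter: 275 g × 4/3 ÷ 113.5 g/stick × 8 tbsp/stick ≈ 26 tbsp
cocoa powder: 300 g × 4/3 ÷ 85 g/cup × 16 tbsp/cup ≈ 75 tbsp
cornstarch: 400 g × 4/3 ÷ 128 g/cup × 16 tbsp/cup ≈ 67 tbsp
dried cranberries: 400 g × 4/3 ≈ 533 g

maple syrup: 213 mL; butter: 26 tbsp; cocoa powder: 75 tbsp; cornstarch: 67 tbsp; dried cranberries: 533 g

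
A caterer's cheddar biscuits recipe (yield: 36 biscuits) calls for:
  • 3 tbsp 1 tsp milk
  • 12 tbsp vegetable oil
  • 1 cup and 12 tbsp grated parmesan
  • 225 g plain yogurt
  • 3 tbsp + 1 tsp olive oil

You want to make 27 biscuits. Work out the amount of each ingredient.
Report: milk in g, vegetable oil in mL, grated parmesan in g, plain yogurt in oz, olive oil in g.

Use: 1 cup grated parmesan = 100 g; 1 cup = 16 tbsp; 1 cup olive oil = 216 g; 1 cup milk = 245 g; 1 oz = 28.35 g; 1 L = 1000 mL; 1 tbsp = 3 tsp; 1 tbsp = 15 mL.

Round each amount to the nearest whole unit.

Scaling factor: 27/36 = 3/4 = 0.75.
milk: (3 tbsp + 1 tsp = 10/3 tbsp) × 3/4 ÷ 16 tbsp/cup × 245 g/cup ≈ 38 g
vegetable oil: 12 tbsp × 3/4 × 15 mL/tbsp = 135 mL
grated parmesan: (1 cup + 12 tbsp = 1.75 cup) × 3/4 × 100 g/cup ≈ 131 g
plain yogurt: 225 g × 3/4 ÷ 28.35 g/oz ≈ 6 oz
olive oil: (3 tbsp + 1 tsp = 10/3 tbsp) × 3/4 ÷ 16 tbsp/cup × 216 g/cup ≈ 34 g

milk: 38 g; vegetable oil: 135 mL; grated parmesan: 131 g; plain yogurt: 6 oz; olive oil: 34 g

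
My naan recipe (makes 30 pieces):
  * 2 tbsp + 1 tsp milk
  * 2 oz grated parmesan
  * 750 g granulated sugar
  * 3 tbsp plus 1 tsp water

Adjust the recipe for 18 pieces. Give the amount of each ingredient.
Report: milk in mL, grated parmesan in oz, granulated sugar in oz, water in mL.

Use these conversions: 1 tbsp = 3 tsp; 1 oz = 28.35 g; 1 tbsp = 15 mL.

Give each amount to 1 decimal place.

Scaling factor: 18/30 = 3/5 = 0.6.
milk: (2 tbsp + 1 tsp = 7/3 tbsp) × 3/5 × 15 mL/tbsp = 21.0 mL
grated parmesan: 2 oz × 3/5 = 1.2 oz
granulated sugar: 750 g × 3/5 ÷ 28.35 g/oz ≈ 15.9 oz
water: (3 tbsp + 1 tsp = 10/3 tbsp) × 3/5 × 15 mL/tbsp = 30.0 mL

milk: 21.0 mL; grated parmesan: 1.2 oz; granulated sugar: 15.9 oz; water: 30.0 mL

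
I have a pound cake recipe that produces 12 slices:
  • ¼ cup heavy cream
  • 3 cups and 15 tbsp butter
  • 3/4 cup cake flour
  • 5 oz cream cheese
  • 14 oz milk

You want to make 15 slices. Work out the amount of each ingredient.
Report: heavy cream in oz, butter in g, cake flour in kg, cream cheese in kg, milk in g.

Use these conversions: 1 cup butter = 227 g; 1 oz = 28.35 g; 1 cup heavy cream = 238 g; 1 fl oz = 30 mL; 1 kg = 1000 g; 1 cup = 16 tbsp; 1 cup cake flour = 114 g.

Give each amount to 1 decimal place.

heavy cream: 2.6 oz; butter: 1117.3 g; cake flour: 0.1 kg; cream cheese: 0.2 kg; milk: 496.1 g

Scaling factor: 15/12 = 5/4 = 1.25.
heavy cream: 0.25 cup × 5/4 × 238 g/cup ÷ 28.35 g/oz ≈ 2.6 oz
butter: (3 cup + 15 tbsp = 3.9375 cup) × 5/4 × 227 g/cup ≈ 1117.3 g
cake flour: 0.75 cup × 5/4 × 114 g/cup ÷ 1000 g/kg ≈ 0.1 kg
cream cheese: 5 oz × 5/4 × 28.35 g/oz ÷ 1000 g/kg ≈ 0.2 kg
milk: 14 oz × 5/4 × 28.35 g/oz ≈ 496.1 g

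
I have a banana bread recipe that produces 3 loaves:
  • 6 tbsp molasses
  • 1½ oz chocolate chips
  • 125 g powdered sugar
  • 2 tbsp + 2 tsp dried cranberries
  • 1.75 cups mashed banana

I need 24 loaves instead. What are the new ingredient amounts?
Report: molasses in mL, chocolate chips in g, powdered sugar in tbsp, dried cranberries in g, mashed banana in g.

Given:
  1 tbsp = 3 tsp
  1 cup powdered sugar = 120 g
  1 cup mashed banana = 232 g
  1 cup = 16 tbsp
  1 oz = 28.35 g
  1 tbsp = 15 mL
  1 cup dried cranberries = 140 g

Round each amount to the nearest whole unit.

Scaling factor: 24/3 = 8.
molasses: 6 tbsp × 8 × 15 mL/tbsp = 720 mL
chocolate chips: 1.5 oz × 8 × 28.35 g/oz ≈ 340 g
powdered sugar: 125 g × 8 ÷ 120 g/cup × 16 tbsp/cup ≈ 133 tbsp
dried cranberries: (2 tbsp + 2 tsp = 8/3 tbsp) × 8 ÷ 16 tbsp/cup × 140 g/cup ≈ 187 g
mashed banana: 1.75 cup × 8 × 232 g/cup = 3248 g

molasses: 720 mL; chocolate chips: 340 g; powdered sugar: 133 tbsp; dried cranberries: 187 g; mashed banana: 3248 g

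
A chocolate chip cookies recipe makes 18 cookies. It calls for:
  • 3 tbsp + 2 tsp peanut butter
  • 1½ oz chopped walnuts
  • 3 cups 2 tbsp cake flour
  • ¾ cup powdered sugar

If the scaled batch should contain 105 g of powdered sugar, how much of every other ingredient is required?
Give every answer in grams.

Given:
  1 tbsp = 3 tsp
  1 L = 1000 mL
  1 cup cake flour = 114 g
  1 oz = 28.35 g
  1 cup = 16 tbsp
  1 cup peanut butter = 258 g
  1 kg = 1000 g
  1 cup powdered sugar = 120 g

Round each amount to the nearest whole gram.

The original recipe has 90 g of powdered sugar, so the scaling factor is 105 ÷ 90 = 7/6.
peanut butter: (3 tbsp + 2 tsp = 11/3 tbsp) × 7/6 ÷ 16 tbsp/cup × 258 g/cup ≈ 69 g
chopped walnuts: 1.5 oz × 7/6 × 28.35 g/oz ≈ 50 g
cake flour: (3 cup + 2 tbsp = 3.125 cup) × 7/6 × 114 g/cup ≈ 416 g

peanut butter: 69 g; chopped walnuts: 50 g; cake flour: 416 g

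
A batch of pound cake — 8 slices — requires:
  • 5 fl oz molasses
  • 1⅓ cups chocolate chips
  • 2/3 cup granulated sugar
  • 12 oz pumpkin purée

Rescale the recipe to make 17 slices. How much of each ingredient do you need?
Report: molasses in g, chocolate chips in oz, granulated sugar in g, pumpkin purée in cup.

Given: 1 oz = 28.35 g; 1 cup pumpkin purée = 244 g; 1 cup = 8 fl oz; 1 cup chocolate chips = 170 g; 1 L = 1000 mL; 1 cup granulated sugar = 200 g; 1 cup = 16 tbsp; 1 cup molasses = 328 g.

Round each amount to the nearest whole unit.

Scaling factor: 17/8 = 2.125.
molasses: 5 fl oz × 17/8 ÷ 8 fl oz/cup × 328 g/cup ≈ 436 g
chocolate chips: 4/3 cup × 17/8 × 170 g/cup ÷ 28.35 g/oz ≈ 17 oz
granulated sugar: 2/3 cup × 17/8 × 200 g/cup ≈ 283 g
pumpkin purée: 12 oz × 17/8 × 28.35 g/oz ÷ 244 g/cup ≈ 3 cup

molasses: 436 g; chocolate chips: 17 oz; granulated sugar: 283 g; pumpkin purée: 3 cup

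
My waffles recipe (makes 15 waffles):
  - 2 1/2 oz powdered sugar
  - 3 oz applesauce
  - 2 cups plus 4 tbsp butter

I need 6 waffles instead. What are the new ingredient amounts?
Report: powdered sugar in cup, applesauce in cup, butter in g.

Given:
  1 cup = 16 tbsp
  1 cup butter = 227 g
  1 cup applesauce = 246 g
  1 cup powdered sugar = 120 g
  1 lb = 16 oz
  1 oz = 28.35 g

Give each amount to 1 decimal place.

powdered sugar: 0.2 cup; applesauce: 0.1 cup; butter: 204.3 g

Scaling factor: 6/15 = 2/5 = 0.4.
powdered sugar: 2.5 oz × 2/5 × 28.35 g/oz ÷ 120 g/cup ≈ 0.2 cup
applesauce: 3 oz × 2/5 × 28.35 g/oz ÷ 246 g/cup ≈ 0.1 cup
butter: (2 cup + 4 tbsp = 2.25 cup) × 2/5 × 227 g/cup = 204.3 g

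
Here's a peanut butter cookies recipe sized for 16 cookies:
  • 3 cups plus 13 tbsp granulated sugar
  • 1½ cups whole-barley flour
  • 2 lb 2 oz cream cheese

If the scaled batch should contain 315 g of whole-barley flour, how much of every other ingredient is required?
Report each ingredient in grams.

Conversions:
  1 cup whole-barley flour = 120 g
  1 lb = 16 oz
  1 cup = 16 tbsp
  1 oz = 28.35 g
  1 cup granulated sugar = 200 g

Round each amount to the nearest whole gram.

The original recipe has 180 g of whole-barley flour, so the scaling factor is 315 ÷ 180 = 7/4 = 1.75.
granulated sugar: (3 cup + 13 tbsp = 3.8125 cup) × 7/4 × 200 g/cup ≈ 1334 g
cream cheese: (2 lb + 2 oz = 2.125 lb) × 7/4 × 16 oz/lb × 28.35 g/oz ≈ 1687 g

granulated sugar: 1334 g; cream cheese: 1687 g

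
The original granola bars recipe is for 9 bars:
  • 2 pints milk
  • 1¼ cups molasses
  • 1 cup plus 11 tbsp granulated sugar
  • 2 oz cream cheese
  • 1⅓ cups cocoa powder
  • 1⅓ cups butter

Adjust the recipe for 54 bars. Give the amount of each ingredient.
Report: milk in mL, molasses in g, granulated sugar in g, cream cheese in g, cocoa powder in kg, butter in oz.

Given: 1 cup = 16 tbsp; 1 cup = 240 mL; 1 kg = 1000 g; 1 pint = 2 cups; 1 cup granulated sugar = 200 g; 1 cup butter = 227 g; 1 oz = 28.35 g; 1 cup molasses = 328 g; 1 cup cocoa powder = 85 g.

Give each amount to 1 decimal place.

Scaling factor: 54/9 = 6.
milk: 2 pint × 6 × 2 cup/pint × 240 mL/cup = 5760.0 mL
molasses: 1.25 cup × 6 × 328 g/cup = 2460.0 g
granulated sugar: (1 cup + 11 tbsp = 1.6875 cup) × 6 × 200 g/cup = 2025.0 g
cream cheese: 2 oz × 6 × 28.35 g/oz = 340.2 g
cocoa powder: 4/3 cup × 6 × 85 g/cup ÷ 1000 g/kg ≈ 0.7 kg
butter: 4/3 cup × 6 × 227 g/cup ÷ 28.35 g/oz ≈ 64.1 oz

milk: 5760.0 mL; molasses: 2460.0 g; granulated sugar: 2025.0 g; cream cheese: 340.2 g; cocoa powder: 0.7 kg; butter: 64.1 oz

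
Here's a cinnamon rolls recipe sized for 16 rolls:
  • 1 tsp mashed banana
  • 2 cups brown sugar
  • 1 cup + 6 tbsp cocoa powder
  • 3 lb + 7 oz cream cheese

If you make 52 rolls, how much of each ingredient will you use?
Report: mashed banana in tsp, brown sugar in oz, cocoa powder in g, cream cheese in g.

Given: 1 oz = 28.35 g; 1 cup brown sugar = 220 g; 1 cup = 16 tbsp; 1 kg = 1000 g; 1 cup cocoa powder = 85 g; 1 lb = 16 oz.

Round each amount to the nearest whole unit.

mashed banana: 3 tsp; brown sugar: 50 oz; cocoa powder: 380 g; cream cheese: 5068 g

Scaling factor: 52/16 = 13/4 = 3.25.
mashed banana: 1 tsp × 13/4 ≈ 3 tsp
brown sugar: 2 cup × 13/4 × 220 g/cup ÷ 28.35 g/oz ≈ 50 oz
cocoa powder: (1 cup + 6 tbsp = 1.375 cup) × 13/4 × 85 g/cup ≈ 380 g
cream cheese: (3 lb + 7 oz = 3.4375 lb) × 13/4 × 16 oz/lb × 28.35 g/oz ≈ 5068 g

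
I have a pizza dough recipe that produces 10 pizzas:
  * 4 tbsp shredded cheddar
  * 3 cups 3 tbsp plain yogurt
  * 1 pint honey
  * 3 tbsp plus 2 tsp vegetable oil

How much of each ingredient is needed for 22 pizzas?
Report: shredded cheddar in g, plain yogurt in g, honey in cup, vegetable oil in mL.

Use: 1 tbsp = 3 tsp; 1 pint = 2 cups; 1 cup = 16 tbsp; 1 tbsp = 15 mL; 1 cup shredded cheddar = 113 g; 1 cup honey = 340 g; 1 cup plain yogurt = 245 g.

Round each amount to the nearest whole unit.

Scaling factor: 22/10 = 11/5 = 2.2.
shredded cheddar: 4 tbsp × 11/5 ÷ 16 tbsp/cup × 113 g/cup ≈ 62 g
plain yogurt: (3 cup + 3 tbsp = 3.1875 cup) × 11/5 × 245 g/cup ≈ 1718 g
honey: 1 pint × 11/5 × 2 cup/pint ≈ 4 cup
vegetable oil: (3 tbsp + 2 tsp = 11/3 tbsp) × 11/5 × 15 mL/tbsp = 121 mL

shredded cheddar: 62 g; plain yogurt: 1718 g; honey: 4 cup; vegetable oil: 121 mL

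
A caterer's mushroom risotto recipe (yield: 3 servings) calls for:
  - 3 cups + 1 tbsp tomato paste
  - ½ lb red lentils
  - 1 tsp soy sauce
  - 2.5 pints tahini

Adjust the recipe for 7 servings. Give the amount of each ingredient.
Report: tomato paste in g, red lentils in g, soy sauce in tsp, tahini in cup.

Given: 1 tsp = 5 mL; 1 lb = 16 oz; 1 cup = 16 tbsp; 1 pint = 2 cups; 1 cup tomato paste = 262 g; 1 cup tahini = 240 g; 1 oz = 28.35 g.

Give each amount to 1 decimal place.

Scaling factor: 7/3.
tomato paste: (3 cup + 1 tbsp = 3.0625 cup) × 7/3 × 262 g/cup ≈ 1872.2 g
red lentils: 0.5 lb × 7/3 × 16 oz/lb × 28.35 g/oz = 529.2 g
soy sauce: 1 tsp × 7/3 ≈ 2.3 tsp
tahini: 2.5 pint × 7/3 × 2 cup/pint ≈ 11.7 cup

tomato paste: 1872.2 g; red lentils: 529.2 g; soy sauce: 2.3 tsp; tahini: 11.7 cup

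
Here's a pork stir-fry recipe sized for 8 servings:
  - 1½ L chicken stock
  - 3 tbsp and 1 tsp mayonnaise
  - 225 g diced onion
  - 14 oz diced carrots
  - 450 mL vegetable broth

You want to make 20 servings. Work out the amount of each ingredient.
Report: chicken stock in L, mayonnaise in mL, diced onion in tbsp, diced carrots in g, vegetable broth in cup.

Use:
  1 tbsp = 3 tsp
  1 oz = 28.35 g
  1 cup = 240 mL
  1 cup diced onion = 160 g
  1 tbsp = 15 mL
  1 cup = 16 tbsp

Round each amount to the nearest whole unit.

Scaling factor: 20/8 = 5/2 = 2.5.
chicken stock: 1.5 L × 5/2 ≈ 4 L
mayonnaise: (3 tbsp + 1 tsp = 10/3 tbsp) × 5/2 × 15 mL/tbsp = 125 mL
diced onion: 225 g × 5/2 ÷ 160 g/cup × 16 tbsp/cup ≈ 56 tbsp
diced carrots: 14 oz × 5/2 × 28.35 g/oz ≈ 992 g
vegetable broth: 450 mL × 5/2 ÷ 240 mL/cup ≈ 5 cup

chicken stock: 4 L; mayonnaise: 125 mL; diced onion: 56 tbsp; diced carrots: 992 g; vegetable broth: 5 cup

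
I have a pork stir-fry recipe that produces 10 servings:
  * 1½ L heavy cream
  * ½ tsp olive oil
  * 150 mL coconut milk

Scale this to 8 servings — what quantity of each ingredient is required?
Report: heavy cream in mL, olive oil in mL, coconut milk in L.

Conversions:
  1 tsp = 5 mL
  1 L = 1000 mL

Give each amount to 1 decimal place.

Scaling factor: 8/10 = 4/5 = 0.8.
heavy cream: 1.5 L × 4/5 × 1000 mL/L = 1200.0 mL
olive oil: 0.5 tsp × 4/5 × 5 mL/tsp = 2.0 mL
coconut milk: 150 mL × 4/5 ÷ 1000 mL/L ≈ 0.1 L

heavy cream: 1200.0 mL; olive oil: 2.0 mL; coconut milk: 0.1 L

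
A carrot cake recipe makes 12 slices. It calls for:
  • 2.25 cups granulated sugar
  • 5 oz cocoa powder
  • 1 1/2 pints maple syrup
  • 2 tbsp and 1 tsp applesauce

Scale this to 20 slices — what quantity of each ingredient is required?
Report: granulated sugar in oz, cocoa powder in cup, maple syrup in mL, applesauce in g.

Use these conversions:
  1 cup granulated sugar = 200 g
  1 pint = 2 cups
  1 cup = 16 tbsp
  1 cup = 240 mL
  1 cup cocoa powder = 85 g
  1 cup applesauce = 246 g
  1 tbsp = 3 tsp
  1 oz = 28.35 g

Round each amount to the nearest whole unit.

Scaling factor: 20/12 = 5/3.
granulated sugar: 2.25 cup × 5/3 × 200 g/cup ÷ 28.35 g/oz ≈ 26 oz
cocoa powder: 5 oz × 5/3 × 28.35 g/oz ÷ 85 g/cup ≈ 3 cup
maple syrup: 1.5 pint × 5/3 × 2 cup/pint × 240 mL/cup = 1200 mL
applesauce: (2 tbsp + 1 tsp = 7/3 tbsp) × 5/3 ÷ 16 tbsp/cup × 246 g/cup ≈ 60 g

granulated sugar: 26 oz; cocoa powder: 3 cup; maple syrup: 1200 mL; applesauce: 60 g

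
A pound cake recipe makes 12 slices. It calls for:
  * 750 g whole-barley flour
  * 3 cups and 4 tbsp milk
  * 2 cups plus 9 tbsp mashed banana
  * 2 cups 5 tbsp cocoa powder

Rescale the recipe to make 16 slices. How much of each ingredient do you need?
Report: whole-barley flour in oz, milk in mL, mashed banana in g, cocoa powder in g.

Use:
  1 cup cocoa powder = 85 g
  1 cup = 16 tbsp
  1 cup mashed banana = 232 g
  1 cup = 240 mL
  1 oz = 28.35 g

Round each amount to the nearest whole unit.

Scaling factor: 16/12 = 4/3.
whole-barley flour: 750 g × 4/3 ÷ 28.35 g/oz ≈ 35 oz
milk: (3 cup + 4 tbsp = 3.25 cup) × 4/3 × 240 mL/cup = 1040 mL
mashed banana: (2 cup + 9 tbsp = 2.5625 cup) × 4/3 × 232 g/cup ≈ 793 g
cocoa powder: (2 cup + 5 tbsp = 2.3125 cup) × 4/3 × 85 g/cup ≈ 262 g

whole-barley flour: 35 oz; milk: 1040 mL; mashed banana: 793 g; cocoa powder: 262 g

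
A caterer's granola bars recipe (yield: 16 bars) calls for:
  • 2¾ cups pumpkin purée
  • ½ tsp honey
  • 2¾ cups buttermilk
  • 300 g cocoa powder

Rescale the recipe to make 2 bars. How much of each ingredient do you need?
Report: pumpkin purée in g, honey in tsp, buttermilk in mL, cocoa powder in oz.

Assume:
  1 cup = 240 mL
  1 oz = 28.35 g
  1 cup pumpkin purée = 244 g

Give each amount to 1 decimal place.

Scaling factor: 2/16 = 1/8 = 0.125.
pumpkin purée: 2.75 cup × 1/8 × 244 g/cup ≈ 83.9 g
honey: 0.5 tsp × 1/8 ≈ 0.1 tsp
buttermilk: 2.75 cup × 1/8 × 240 mL/cup = 82.5 mL
cocoa powder: 300 g × 1/8 ÷ 28.35 g/oz ≈ 1.3 oz

pumpkin purée: 83.9 g; honey: 0.1 tsp; buttermilk: 82.5 mL; cocoa powder: 1.3 oz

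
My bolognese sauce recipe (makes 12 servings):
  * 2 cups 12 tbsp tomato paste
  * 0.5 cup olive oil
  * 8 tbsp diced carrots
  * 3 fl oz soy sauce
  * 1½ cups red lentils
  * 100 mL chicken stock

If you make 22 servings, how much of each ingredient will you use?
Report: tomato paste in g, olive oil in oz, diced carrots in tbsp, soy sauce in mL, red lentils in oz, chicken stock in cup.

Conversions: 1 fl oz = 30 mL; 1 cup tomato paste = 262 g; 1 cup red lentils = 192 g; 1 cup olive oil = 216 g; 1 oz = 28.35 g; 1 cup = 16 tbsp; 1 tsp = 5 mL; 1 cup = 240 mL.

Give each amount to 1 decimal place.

Scaling factor: 22/12 = 11/6.
tomato paste: (2 cup + 12 tbsp = 2.75 cup) × 11/6 × 262 g/cup ≈ 1320.9 g
olive oil: 0.5 cup × 11/6 × 216 g/cup ÷ 28.35 g/oz ≈ 7.0 oz
diced carrots: 8 tbsp × 11/6 ≈ 14.7 tbsp
soy sauce: 3 fl oz × 11/6 × 30 mL/fl oz = 165.0 mL
red lentils: 1.5 cup × 11/6 × 192 g/cup ÷ 28.35 g/oz ≈ 18.6 oz
chicken stock: 100 mL × 11/6 ÷ 240 mL/cup ≈ 0.8 cup

tomato paste: 1320.9 g; olive oil: 7.0 oz; diced carrots: 14.7 tbsp; soy sauce: 165.0 mL; red lentils: 18.6 oz; chicken stock: 0.8 cup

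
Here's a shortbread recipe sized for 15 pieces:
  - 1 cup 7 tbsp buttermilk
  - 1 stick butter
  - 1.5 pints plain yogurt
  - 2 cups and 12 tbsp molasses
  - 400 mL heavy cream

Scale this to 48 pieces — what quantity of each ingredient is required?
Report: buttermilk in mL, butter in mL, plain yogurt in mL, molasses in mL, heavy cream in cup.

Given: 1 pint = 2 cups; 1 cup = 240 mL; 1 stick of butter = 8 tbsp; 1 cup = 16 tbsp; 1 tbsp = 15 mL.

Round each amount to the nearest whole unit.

Scaling factor: 48/15 = 16/5 = 3.2.
buttermilk: (1 cup + 7 tbsp = 1.4375 cup) × 16/5 × 240 mL/cup = 1104 mL
butter: 1 stick × 16/5 × 8 tbsp/stick × 15 mL/tbsp = 384 mL
plain yogurt: 1.5 pint × 16/5 × 2 cup/pint × 240 mL/cup = 2304 mL
molasses: (2 cup + 12 tbsp = 2.75 cup) × 16/5 × 240 mL/cup = 2112 mL
heavy cream: 400 mL × 16/5 ÷ 240 mL/cup ≈ 5 cup

buttermilk: 1104 mL; butter: 384 mL; plain yogurt: 2304 mL; molasses: 2112 mL; heavy cream: 5 cup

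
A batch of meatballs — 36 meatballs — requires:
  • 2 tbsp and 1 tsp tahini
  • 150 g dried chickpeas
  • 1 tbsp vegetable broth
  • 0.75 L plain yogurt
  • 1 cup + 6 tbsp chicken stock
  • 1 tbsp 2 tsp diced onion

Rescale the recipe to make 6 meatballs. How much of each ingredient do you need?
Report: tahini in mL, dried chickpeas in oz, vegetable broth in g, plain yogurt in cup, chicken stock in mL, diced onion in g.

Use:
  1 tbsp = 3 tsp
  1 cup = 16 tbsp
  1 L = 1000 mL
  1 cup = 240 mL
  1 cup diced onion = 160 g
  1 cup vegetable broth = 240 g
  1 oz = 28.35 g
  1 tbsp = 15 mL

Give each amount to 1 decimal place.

tahini: 5.8 mL; dried chickpeas: 0.9 oz; vegetable broth: 2.5 g; plain yogurt: 0.5 cup; chicken stock: 55.0 mL; diced onion: 2.8 g

Scaling factor: 6/36 = 1/6.
tahini: (2 tbsp + 1 tsp = 7/3 tbsp) × 1/6 × 15 mL/tbsp ≈ 5.8 mL
dried chickpeas: 150 g × 1/6 ÷ 28.35 g/oz ≈ 0.9 oz
vegetable broth: 1 tbsp × 1/6 ÷ 16 tbsp/cup × 240 g/cup = 2.5 g
plain yogurt: 0.75 L × 1/6 × 1000 mL/L ÷ 240 mL/cup ≈ 0.5 cup
chicken stock: (1 cup + 6 tbsp = 1.375 cup) × 1/6 × 240 mL/cup = 55.0 mL
diced onion: (1 tbsp + 2 tsp = 5/3 tbsp) × 1/6 ÷ 16 tbsp/cup × 160 g/cup ≈ 2.8 g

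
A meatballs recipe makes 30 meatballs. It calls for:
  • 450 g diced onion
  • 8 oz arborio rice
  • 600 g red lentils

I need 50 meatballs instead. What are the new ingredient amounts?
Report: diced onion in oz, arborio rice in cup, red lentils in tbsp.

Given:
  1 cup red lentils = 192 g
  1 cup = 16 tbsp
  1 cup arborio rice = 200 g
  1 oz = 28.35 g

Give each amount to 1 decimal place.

diced onion: 26.5 oz; arborio rice: 1.9 cup; red lentils: 83.3 tbsp

Scaling factor: 50/30 = 5/3.
diced onion: 450 g × 5/3 ÷ 28.35 g/oz ≈ 26.5 oz
arborio rice: 8 oz × 5/3 × 28.35 g/oz ÷ 200 g/cup ≈ 1.9 cup
red lentils: 600 g × 5/3 ÷ 192 g/cup × 16 tbsp/cup ≈ 83.3 tbsp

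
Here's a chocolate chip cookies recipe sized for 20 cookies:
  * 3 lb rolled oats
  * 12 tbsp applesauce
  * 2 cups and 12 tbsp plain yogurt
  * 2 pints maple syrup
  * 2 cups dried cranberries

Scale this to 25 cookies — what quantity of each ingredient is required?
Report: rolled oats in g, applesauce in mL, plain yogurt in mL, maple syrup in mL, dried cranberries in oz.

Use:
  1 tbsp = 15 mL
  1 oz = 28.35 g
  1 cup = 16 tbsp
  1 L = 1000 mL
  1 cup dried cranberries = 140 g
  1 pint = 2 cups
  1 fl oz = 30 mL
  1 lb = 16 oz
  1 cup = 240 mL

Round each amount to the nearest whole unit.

rolled oats: 1701 g; applesauce: 225 mL; plain yogurt: 825 mL; maple syrup: 1200 mL; dried cranberries: 12 oz

Scaling factor: 25/20 = 5/4 = 1.25.
rolled oats: 3 lb × 5/4 × 16 oz/lb × 28.35 g/oz = 1701 g
applesauce: 12 tbsp × 5/4 × 15 mL/tbsp = 225 mL
plain yogurt: (2 cup + 12 tbsp = 2.75 cup) × 5/4 × 240 mL/cup = 825 mL
maple syrup: 2 pint × 5/4 × 2 cup/pint × 240 mL/cup = 1200 mL
dried cranberries: 2 cup × 5/4 × 140 g/cup ÷ 28.35 g/oz ≈ 12 oz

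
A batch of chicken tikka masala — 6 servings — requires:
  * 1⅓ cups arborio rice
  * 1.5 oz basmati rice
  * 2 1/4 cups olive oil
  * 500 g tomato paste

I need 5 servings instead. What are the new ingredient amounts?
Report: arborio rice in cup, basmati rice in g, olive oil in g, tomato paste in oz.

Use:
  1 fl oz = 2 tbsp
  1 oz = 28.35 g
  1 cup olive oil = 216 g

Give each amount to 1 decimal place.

arborio rice: 1.1 cup; basmati rice: 35.4 g; olive oil: 405.0 g; tomato paste: 14.7 oz

Scaling factor: 5/6.
arborio rice: 4/3 cup × 5/6 ≈ 1.1 cup
basmati rice: 1.5 oz × 5/6 × 28.35 g/oz ≈ 35.4 g
olive oil: 2.25 cup × 5/6 × 216 g/cup = 405.0 g
tomato paste: 500 g × 5/6 ÷ 28.35 g/oz ≈ 14.7 oz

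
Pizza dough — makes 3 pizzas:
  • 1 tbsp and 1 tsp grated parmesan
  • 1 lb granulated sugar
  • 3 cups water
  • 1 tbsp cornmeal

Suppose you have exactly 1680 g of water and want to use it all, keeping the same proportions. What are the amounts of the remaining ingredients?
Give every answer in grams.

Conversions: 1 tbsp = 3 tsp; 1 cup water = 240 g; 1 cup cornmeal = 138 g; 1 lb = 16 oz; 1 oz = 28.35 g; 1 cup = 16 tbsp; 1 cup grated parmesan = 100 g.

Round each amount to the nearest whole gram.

The original recipe has 720 g of water, so the scaling factor is 1680 ÷ 720 = 7/3.
grated parmesan: (1 tbsp + 1 tsp = 4/3 tbsp) × 7/3 ÷ 16 tbsp/cup × 100 g/cup ≈ 19 g
granulated sugar: 1 lb × 7/3 × 16 oz/lb × 28.35 g/oz ≈ 1058 g
cornmeal: 1 tbsp × 7/3 ÷ 16 tbsp/cup × 138 g/cup ≈ 20 g

grated parmesan: 19 g; granulated sugar: 1058 g; cornmeal: 20 g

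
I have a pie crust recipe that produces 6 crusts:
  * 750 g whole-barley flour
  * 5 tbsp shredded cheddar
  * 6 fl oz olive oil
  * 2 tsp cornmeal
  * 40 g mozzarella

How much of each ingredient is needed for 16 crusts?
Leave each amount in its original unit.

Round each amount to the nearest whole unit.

Scaling factor: 16/6 = 8/3.
whole-barley flour: 750 g × 8/3 = 2000 g
shredded cheddar: 5 tbsp × 8/3 ≈ 13 tbsp
olive oil: 6 fl oz × 8/3 = 16 fl oz
cornmeal: 2 tsp × 8/3 ≈ 5 tsp
mozzarella: 40 g × 8/3 ≈ 107 g

whole-barley flour: 2000 g; shredded cheddar: 13 tbsp; olive oil: 16 fl oz; cornmeal: 5 tsp; mozzarella: 107 g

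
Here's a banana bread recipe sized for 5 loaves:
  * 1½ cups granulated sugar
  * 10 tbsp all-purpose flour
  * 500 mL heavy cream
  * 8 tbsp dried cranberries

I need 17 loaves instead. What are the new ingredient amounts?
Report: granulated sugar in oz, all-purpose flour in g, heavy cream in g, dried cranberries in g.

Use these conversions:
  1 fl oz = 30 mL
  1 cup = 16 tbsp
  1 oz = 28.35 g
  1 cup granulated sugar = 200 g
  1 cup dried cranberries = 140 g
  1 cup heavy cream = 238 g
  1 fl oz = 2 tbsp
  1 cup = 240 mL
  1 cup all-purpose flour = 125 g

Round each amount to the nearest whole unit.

granulated sugar: 36 oz; all-purpose flour: 266 g; heavy cream: 1686 g; dried cranberries: 238 g

Scaling factor: 17/5 = 3.4.
granulated sugar: 1.5 cup × 17/5 × 200 g/cup ÷ 28.35 g/oz ≈ 36 oz
all-purpose flour: 10 tbsp × 17/5 ÷ 16 tbsp/cup × 125 g/cup ≈ 266 g
heavy cream: 500 mL × 17/5 ÷ 240 mL/cup × 238 g/cup ≈ 1686 g
dried cranberries: 8 tbsp × 17/5 ÷ 16 tbsp/cup × 140 g/cup = 238 g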